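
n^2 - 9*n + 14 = (n - 7)*(n - 2)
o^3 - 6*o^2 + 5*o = o*(o - 5)*(o - 1)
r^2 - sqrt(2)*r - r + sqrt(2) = (r - 1)*(r - sqrt(2))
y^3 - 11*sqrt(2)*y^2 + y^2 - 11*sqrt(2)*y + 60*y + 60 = (y + 1)*(y - 6*sqrt(2))*(y - 5*sqrt(2))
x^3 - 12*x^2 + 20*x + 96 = (x - 8)*(x - 6)*(x + 2)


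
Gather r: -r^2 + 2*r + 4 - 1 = -r^2 + 2*r + 3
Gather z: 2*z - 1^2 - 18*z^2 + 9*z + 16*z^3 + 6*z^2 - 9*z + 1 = 16*z^3 - 12*z^2 + 2*z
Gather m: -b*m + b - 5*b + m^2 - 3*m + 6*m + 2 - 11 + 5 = -4*b + m^2 + m*(3 - b) - 4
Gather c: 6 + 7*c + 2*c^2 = 2*c^2 + 7*c + 6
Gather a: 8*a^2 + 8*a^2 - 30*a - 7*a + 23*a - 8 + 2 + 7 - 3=16*a^2 - 14*a - 2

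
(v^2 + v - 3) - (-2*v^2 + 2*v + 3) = 3*v^2 - v - 6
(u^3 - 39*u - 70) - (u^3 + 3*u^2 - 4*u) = -3*u^2 - 35*u - 70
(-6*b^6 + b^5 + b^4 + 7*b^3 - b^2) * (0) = 0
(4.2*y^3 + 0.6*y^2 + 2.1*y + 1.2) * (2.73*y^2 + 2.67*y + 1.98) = 11.466*y^5 + 12.852*y^4 + 15.651*y^3 + 10.071*y^2 + 7.362*y + 2.376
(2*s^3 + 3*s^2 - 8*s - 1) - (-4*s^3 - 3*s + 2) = 6*s^3 + 3*s^2 - 5*s - 3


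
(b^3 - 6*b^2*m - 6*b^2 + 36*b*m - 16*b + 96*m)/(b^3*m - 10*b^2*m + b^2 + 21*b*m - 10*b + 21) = (b^3 - 6*b^2*m - 6*b^2 + 36*b*m - 16*b + 96*m)/(b^3*m - 10*b^2*m + b^2 + 21*b*m - 10*b + 21)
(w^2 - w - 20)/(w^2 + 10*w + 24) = (w - 5)/(w + 6)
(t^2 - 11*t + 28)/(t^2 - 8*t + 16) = (t - 7)/(t - 4)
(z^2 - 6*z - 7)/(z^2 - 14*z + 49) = (z + 1)/(z - 7)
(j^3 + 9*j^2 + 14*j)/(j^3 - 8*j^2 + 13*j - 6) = j*(j^2 + 9*j + 14)/(j^3 - 8*j^2 + 13*j - 6)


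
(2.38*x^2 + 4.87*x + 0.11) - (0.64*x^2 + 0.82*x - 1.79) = 1.74*x^2 + 4.05*x + 1.9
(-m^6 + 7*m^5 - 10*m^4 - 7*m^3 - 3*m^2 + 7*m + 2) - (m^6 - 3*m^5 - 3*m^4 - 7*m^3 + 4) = -2*m^6 + 10*m^5 - 7*m^4 - 3*m^2 + 7*m - 2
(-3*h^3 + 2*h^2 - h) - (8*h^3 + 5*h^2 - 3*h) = -11*h^3 - 3*h^2 + 2*h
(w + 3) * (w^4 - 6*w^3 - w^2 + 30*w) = w^5 - 3*w^4 - 19*w^3 + 27*w^2 + 90*w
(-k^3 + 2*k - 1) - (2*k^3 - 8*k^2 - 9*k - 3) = -3*k^3 + 8*k^2 + 11*k + 2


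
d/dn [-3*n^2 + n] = 1 - 6*n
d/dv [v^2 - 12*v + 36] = 2*v - 12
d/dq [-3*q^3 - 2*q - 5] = -9*q^2 - 2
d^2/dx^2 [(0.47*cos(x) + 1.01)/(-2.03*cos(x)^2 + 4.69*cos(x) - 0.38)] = (-0.204757804080194*(1 - cos(x)^2)^2 - 0.0187746308080259*cos(x)^5 + 0.338271974536598*cos(x)^3 - 0.360704716514535*cos(x)^2 - 0.598465075835453*cos(x) + 0.636595958293013)/(-0.432835820895522*cos(x)^2 + 1.0*cos(x) - 0.0810234541577825)^3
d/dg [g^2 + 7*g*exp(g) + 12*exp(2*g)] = 7*g*exp(g) + 2*g + 24*exp(2*g) + 7*exp(g)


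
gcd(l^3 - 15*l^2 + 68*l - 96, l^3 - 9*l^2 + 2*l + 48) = l^2 - 11*l + 24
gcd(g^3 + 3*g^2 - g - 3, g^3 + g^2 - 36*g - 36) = g + 1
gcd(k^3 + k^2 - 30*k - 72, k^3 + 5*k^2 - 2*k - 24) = k^2 + 7*k + 12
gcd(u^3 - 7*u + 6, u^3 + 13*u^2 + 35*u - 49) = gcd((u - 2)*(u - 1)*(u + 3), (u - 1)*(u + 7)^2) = u - 1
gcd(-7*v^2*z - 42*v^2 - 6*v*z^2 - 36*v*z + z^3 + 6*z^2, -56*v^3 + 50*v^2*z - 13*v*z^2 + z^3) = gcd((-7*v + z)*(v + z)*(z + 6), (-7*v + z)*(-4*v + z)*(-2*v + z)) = -7*v + z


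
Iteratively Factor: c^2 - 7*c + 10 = (c - 2)*(c - 5)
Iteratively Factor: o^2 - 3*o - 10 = (o + 2)*(o - 5)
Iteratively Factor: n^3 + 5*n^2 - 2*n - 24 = (n - 2)*(n^2 + 7*n + 12) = (n - 2)*(n + 4)*(n + 3)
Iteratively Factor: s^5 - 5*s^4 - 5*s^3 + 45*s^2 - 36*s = (s - 4)*(s^4 - s^3 - 9*s^2 + 9*s) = (s - 4)*(s - 1)*(s^3 - 9*s) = (s - 4)*(s - 1)*(s + 3)*(s^2 - 3*s) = (s - 4)*(s - 3)*(s - 1)*(s + 3)*(s)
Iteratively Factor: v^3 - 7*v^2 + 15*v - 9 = (v - 1)*(v^2 - 6*v + 9) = (v - 3)*(v - 1)*(v - 3)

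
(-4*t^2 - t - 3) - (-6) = -4*t^2 - t + 3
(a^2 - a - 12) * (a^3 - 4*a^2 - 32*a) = a^5 - 5*a^4 - 40*a^3 + 80*a^2 + 384*a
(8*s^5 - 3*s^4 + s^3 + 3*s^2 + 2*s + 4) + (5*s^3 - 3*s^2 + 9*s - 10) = 8*s^5 - 3*s^4 + 6*s^3 + 11*s - 6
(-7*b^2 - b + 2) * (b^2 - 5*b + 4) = -7*b^4 + 34*b^3 - 21*b^2 - 14*b + 8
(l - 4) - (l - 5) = 1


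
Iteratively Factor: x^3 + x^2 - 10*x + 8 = (x - 2)*(x^2 + 3*x - 4) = (x - 2)*(x + 4)*(x - 1)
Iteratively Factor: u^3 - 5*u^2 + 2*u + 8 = (u - 4)*(u^2 - u - 2) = (u - 4)*(u + 1)*(u - 2)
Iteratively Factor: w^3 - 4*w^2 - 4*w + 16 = (w - 2)*(w^2 - 2*w - 8) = (w - 4)*(w - 2)*(w + 2)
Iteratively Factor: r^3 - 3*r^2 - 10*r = (r + 2)*(r^2 - 5*r) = (r - 5)*(r + 2)*(r)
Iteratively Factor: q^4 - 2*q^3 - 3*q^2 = (q - 3)*(q^3 + q^2) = q*(q - 3)*(q^2 + q) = q*(q - 3)*(q + 1)*(q)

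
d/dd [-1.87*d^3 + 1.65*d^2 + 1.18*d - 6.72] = -5.61*d^2 + 3.3*d + 1.18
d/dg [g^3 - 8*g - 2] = 3*g^2 - 8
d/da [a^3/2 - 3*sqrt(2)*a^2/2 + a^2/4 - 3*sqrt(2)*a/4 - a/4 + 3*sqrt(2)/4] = 3*a^2/2 - 3*sqrt(2)*a + a/2 - 3*sqrt(2)/4 - 1/4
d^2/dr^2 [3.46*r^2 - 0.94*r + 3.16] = 6.92000000000000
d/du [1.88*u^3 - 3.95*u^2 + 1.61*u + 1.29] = 5.64*u^2 - 7.9*u + 1.61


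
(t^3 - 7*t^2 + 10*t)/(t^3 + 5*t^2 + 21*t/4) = 4*(t^2 - 7*t + 10)/(4*t^2 + 20*t + 21)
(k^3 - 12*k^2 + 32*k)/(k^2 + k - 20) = k*(k - 8)/(k + 5)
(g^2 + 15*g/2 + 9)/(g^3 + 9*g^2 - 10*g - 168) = (g + 3/2)/(g^2 + 3*g - 28)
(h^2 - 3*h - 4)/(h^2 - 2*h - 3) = (h - 4)/(h - 3)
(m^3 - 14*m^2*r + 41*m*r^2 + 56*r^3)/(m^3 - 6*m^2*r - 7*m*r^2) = (m - 8*r)/m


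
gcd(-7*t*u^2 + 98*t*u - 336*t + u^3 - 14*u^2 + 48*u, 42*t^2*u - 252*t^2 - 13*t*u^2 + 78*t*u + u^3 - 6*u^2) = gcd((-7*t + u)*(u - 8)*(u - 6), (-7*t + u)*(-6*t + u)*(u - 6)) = 7*t*u - 42*t - u^2 + 6*u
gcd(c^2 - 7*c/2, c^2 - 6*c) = c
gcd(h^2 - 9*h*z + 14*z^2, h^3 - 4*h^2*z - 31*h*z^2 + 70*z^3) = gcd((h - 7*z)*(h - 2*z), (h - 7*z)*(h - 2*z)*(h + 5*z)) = h^2 - 9*h*z + 14*z^2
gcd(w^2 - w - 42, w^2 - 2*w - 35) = w - 7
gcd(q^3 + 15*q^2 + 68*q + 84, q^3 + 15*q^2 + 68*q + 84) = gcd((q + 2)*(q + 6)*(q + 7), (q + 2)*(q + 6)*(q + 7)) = q^3 + 15*q^2 + 68*q + 84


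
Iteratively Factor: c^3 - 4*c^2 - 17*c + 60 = (c + 4)*(c^2 - 8*c + 15) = (c - 5)*(c + 4)*(c - 3)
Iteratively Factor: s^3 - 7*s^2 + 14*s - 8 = (s - 2)*(s^2 - 5*s + 4) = (s - 4)*(s - 2)*(s - 1)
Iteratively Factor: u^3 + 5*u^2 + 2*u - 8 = (u + 2)*(u^2 + 3*u - 4) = (u - 1)*(u + 2)*(u + 4)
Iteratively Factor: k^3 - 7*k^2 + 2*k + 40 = (k - 4)*(k^2 - 3*k - 10) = (k - 4)*(k + 2)*(k - 5)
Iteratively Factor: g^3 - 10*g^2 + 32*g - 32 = (g - 4)*(g^2 - 6*g + 8) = (g - 4)^2*(g - 2)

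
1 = 1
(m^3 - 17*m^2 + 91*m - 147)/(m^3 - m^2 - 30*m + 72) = (m^2 - 14*m + 49)/(m^2 + 2*m - 24)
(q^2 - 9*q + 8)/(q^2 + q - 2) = (q - 8)/(q + 2)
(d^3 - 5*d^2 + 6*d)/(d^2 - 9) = d*(d - 2)/(d + 3)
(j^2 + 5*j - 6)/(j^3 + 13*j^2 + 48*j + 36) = (j - 1)/(j^2 + 7*j + 6)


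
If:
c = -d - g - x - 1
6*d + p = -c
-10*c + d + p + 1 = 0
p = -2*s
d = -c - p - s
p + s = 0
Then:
No Solution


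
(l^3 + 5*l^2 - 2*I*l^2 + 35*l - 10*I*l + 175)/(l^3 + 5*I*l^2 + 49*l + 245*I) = (l + 5)/(l + 7*I)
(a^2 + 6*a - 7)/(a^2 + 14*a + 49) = (a - 1)/(a + 7)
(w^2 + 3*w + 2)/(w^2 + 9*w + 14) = (w + 1)/(w + 7)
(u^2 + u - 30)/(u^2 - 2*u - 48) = (u - 5)/(u - 8)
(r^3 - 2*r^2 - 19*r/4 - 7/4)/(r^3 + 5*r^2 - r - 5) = (r^2 - 3*r - 7/4)/(r^2 + 4*r - 5)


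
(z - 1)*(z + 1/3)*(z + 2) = z^3 + 4*z^2/3 - 5*z/3 - 2/3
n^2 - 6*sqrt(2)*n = n*(n - 6*sqrt(2))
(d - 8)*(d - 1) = d^2 - 9*d + 8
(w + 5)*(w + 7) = w^2 + 12*w + 35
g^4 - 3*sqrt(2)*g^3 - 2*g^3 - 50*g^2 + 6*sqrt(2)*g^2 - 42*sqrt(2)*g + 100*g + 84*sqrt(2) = (g - 2)*(g - 7*sqrt(2))*(g + sqrt(2))*(g + 3*sqrt(2))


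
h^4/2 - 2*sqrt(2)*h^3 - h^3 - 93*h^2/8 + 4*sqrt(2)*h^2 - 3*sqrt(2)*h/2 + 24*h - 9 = (h/2 + sqrt(2))*(h - 3/2)*(h - 1/2)*(h - 6*sqrt(2))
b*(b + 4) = b^2 + 4*b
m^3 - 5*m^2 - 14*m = m*(m - 7)*(m + 2)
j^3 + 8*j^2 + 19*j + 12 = (j + 1)*(j + 3)*(j + 4)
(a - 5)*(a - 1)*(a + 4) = a^3 - 2*a^2 - 19*a + 20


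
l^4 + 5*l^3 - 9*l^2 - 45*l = l*(l - 3)*(l + 3)*(l + 5)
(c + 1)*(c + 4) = c^2 + 5*c + 4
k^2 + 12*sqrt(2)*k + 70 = (k + 5*sqrt(2))*(k + 7*sqrt(2))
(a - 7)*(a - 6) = a^2 - 13*a + 42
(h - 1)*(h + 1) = h^2 - 1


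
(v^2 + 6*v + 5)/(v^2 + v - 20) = (v + 1)/(v - 4)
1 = 1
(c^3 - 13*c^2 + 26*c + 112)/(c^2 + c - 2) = (c^2 - 15*c + 56)/(c - 1)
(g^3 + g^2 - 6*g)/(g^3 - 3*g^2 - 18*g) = (g - 2)/(g - 6)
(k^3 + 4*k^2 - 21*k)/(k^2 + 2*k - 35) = k*(k - 3)/(k - 5)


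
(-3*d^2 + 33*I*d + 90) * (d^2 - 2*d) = -3*d^4 + 6*d^3 + 33*I*d^3 + 90*d^2 - 66*I*d^2 - 180*d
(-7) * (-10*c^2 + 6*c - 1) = 70*c^2 - 42*c + 7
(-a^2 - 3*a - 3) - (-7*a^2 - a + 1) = 6*a^2 - 2*a - 4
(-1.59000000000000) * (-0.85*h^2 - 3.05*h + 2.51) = 1.3515*h^2 + 4.8495*h - 3.9909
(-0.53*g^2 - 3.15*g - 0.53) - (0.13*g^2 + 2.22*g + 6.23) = -0.66*g^2 - 5.37*g - 6.76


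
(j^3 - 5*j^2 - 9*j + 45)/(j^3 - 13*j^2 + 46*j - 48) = (j^2 - 2*j - 15)/(j^2 - 10*j + 16)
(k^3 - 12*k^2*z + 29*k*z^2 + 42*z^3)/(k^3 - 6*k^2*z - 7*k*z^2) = (k - 6*z)/k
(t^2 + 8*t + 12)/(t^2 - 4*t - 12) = (t + 6)/(t - 6)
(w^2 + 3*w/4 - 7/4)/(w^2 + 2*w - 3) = (w + 7/4)/(w + 3)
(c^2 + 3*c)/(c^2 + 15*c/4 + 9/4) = 4*c/(4*c + 3)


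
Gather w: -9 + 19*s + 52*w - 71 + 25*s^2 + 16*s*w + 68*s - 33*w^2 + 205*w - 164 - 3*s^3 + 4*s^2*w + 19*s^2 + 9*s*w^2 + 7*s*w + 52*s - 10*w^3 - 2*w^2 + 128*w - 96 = -3*s^3 + 44*s^2 + 139*s - 10*w^3 + w^2*(9*s - 35) + w*(4*s^2 + 23*s + 385) - 340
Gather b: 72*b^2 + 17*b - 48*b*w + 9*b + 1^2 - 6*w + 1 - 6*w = 72*b^2 + b*(26 - 48*w) - 12*w + 2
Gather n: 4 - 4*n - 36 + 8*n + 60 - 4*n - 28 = 0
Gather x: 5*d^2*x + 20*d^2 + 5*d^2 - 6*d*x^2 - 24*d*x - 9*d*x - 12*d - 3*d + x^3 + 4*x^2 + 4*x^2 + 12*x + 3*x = 25*d^2 - 15*d + x^3 + x^2*(8 - 6*d) + x*(5*d^2 - 33*d + 15)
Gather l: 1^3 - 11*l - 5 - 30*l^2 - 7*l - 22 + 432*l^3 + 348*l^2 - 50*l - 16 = 432*l^3 + 318*l^2 - 68*l - 42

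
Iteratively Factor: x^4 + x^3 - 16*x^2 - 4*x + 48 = (x + 4)*(x^3 - 3*x^2 - 4*x + 12) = (x + 2)*(x + 4)*(x^2 - 5*x + 6) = (x - 3)*(x + 2)*(x + 4)*(x - 2)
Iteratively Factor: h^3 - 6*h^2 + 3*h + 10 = (h - 2)*(h^2 - 4*h - 5) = (h - 2)*(h + 1)*(h - 5)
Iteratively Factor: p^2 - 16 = (p - 4)*(p + 4)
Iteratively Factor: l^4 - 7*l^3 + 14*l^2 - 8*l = (l - 4)*(l^3 - 3*l^2 + 2*l) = (l - 4)*(l - 2)*(l^2 - l) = (l - 4)*(l - 2)*(l - 1)*(l)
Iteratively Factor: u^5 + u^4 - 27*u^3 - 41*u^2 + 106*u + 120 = (u + 4)*(u^4 - 3*u^3 - 15*u^2 + 19*u + 30) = (u + 1)*(u + 4)*(u^3 - 4*u^2 - 11*u + 30) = (u - 2)*(u + 1)*(u + 4)*(u^2 - 2*u - 15) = (u - 2)*(u + 1)*(u + 3)*(u + 4)*(u - 5)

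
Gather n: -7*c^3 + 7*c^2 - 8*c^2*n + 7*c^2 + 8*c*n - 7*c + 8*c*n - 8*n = -7*c^3 + 14*c^2 - 7*c + n*(-8*c^2 + 16*c - 8)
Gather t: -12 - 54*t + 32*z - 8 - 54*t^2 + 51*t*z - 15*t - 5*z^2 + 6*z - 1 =-54*t^2 + t*(51*z - 69) - 5*z^2 + 38*z - 21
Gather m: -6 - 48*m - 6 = -48*m - 12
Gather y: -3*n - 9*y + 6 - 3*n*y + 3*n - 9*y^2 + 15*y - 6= -9*y^2 + y*(6 - 3*n)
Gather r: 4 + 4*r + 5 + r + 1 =5*r + 10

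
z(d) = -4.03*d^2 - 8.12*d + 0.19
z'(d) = -8.06*d - 8.12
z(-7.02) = -141.41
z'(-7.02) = 48.46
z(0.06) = -0.31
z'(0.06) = -8.60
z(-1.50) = 3.30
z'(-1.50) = 3.97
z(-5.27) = -68.94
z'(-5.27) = 34.36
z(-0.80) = 4.11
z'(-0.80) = -1.67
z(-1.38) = 3.72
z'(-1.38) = 3.00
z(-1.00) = 4.28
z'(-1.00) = -0.06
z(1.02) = -12.29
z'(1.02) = -16.34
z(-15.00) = -784.76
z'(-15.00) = 112.78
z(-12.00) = -482.69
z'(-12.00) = 88.60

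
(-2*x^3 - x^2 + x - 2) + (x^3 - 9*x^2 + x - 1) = -x^3 - 10*x^2 + 2*x - 3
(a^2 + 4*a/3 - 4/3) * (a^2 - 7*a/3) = a^4 - a^3 - 40*a^2/9 + 28*a/9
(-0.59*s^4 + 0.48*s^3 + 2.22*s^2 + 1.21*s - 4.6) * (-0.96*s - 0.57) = 0.5664*s^5 - 0.1245*s^4 - 2.4048*s^3 - 2.427*s^2 + 3.7263*s + 2.622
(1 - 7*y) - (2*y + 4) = -9*y - 3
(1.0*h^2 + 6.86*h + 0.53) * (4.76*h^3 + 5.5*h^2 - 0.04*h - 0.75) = 4.76*h^5 + 38.1536*h^4 + 40.2128*h^3 + 1.8906*h^2 - 5.1662*h - 0.3975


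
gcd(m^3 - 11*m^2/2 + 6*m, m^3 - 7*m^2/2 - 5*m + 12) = m^2 - 11*m/2 + 6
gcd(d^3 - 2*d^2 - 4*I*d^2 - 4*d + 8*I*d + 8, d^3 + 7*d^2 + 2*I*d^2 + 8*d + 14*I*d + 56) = d - 2*I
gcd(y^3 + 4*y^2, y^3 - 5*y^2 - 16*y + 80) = y + 4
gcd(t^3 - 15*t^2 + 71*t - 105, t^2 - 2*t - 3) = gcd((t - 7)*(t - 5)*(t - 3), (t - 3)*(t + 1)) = t - 3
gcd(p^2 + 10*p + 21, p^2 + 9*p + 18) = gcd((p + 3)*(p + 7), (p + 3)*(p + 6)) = p + 3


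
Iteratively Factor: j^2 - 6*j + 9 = (j - 3)*(j - 3)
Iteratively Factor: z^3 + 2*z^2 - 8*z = (z - 2)*(z^2 + 4*z) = (z - 2)*(z + 4)*(z)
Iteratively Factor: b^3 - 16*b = (b + 4)*(b^2 - 4*b) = (b - 4)*(b + 4)*(b)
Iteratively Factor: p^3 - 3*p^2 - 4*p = (p + 1)*(p^2 - 4*p) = (p - 4)*(p + 1)*(p)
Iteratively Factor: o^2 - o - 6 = (o + 2)*(o - 3)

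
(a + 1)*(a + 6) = a^2 + 7*a + 6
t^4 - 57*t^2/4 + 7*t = t*(t - 7/2)*(t - 1/2)*(t + 4)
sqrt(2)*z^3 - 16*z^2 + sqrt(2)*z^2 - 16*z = z*(z - 8*sqrt(2))*(sqrt(2)*z + sqrt(2))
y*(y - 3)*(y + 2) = y^3 - y^2 - 6*y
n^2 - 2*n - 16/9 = (n - 8/3)*(n + 2/3)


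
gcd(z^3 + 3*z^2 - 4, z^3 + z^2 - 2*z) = z^2 + z - 2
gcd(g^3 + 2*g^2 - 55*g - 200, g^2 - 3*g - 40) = g^2 - 3*g - 40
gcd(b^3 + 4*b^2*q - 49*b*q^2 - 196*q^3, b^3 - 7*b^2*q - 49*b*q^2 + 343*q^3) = -b^2 + 49*q^2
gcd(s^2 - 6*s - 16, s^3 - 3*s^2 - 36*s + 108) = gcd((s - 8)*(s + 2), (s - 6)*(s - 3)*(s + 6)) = 1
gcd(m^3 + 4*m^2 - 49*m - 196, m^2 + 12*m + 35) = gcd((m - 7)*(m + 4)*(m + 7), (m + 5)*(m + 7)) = m + 7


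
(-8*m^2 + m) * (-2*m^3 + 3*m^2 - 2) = 16*m^5 - 26*m^4 + 3*m^3 + 16*m^2 - 2*m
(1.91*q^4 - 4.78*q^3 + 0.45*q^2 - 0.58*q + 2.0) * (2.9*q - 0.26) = 5.539*q^5 - 14.3586*q^4 + 2.5478*q^3 - 1.799*q^2 + 5.9508*q - 0.52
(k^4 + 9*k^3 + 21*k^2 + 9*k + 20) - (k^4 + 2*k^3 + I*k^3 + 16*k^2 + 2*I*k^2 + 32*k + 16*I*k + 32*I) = 7*k^3 - I*k^3 + 5*k^2 - 2*I*k^2 - 23*k - 16*I*k + 20 - 32*I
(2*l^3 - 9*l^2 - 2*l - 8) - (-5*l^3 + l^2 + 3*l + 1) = 7*l^3 - 10*l^2 - 5*l - 9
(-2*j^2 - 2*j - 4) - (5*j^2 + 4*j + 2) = -7*j^2 - 6*j - 6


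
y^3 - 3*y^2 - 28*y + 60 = (y - 6)*(y - 2)*(y + 5)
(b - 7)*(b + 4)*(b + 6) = b^3 + 3*b^2 - 46*b - 168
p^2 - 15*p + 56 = (p - 8)*(p - 7)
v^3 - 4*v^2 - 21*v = v*(v - 7)*(v + 3)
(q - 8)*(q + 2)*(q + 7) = q^3 + q^2 - 58*q - 112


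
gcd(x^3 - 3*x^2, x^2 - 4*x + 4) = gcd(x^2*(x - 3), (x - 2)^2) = 1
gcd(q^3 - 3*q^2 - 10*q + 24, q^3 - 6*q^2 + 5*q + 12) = q - 4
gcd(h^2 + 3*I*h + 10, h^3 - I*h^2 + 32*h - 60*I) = h - 2*I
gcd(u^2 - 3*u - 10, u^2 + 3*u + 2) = u + 2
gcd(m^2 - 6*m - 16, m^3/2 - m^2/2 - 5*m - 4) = m + 2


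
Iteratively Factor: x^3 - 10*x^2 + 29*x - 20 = (x - 4)*(x^2 - 6*x + 5) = (x - 4)*(x - 1)*(x - 5)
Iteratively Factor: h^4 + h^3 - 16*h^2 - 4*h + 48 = (h + 2)*(h^3 - h^2 - 14*h + 24) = (h - 2)*(h + 2)*(h^2 + h - 12) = (h - 2)*(h + 2)*(h + 4)*(h - 3)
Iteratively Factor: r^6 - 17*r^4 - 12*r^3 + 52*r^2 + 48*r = (r)*(r^5 - 17*r^3 - 12*r^2 + 52*r + 48) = r*(r + 1)*(r^4 - r^3 - 16*r^2 + 4*r + 48) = r*(r + 1)*(r + 2)*(r^3 - 3*r^2 - 10*r + 24) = r*(r - 2)*(r + 1)*(r + 2)*(r^2 - r - 12) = r*(r - 2)*(r + 1)*(r + 2)*(r + 3)*(r - 4)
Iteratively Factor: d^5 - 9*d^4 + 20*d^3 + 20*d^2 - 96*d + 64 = (d - 1)*(d^4 - 8*d^3 + 12*d^2 + 32*d - 64) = (d - 4)*(d - 1)*(d^3 - 4*d^2 - 4*d + 16) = (d - 4)^2*(d - 1)*(d^2 - 4) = (d - 4)^2*(d - 2)*(d - 1)*(d + 2)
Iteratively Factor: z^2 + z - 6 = (z - 2)*(z + 3)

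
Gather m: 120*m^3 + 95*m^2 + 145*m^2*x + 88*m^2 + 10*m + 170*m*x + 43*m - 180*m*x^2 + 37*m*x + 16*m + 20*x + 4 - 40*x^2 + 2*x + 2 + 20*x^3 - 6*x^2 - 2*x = 120*m^3 + m^2*(145*x + 183) + m*(-180*x^2 + 207*x + 69) + 20*x^3 - 46*x^2 + 20*x + 6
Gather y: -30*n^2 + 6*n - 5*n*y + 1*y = -30*n^2 + 6*n + y*(1 - 5*n)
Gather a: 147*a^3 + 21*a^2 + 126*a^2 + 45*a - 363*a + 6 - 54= 147*a^3 + 147*a^2 - 318*a - 48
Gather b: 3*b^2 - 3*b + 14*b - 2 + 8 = 3*b^2 + 11*b + 6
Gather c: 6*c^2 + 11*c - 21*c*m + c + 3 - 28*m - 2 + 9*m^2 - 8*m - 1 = 6*c^2 + c*(12 - 21*m) + 9*m^2 - 36*m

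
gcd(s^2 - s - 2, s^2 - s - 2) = s^2 - s - 2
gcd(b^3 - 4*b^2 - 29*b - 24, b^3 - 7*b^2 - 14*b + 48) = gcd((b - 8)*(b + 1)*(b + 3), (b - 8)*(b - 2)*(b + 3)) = b^2 - 5*b - 24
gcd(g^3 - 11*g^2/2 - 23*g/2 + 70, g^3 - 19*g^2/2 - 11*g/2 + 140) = g^2 - 3*g/2 - 35/2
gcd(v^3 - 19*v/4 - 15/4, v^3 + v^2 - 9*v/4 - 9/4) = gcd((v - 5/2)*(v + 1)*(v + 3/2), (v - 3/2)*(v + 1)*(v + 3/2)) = v^2 + 5*v/2 + 3/2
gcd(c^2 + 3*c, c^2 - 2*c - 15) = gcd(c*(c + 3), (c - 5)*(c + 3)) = c + 3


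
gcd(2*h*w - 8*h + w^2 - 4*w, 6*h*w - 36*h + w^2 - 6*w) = 1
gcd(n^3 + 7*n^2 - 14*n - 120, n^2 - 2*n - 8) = n - 4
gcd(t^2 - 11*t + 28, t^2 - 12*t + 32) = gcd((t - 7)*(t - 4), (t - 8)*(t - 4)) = t - 4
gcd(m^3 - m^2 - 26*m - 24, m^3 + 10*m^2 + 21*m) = 1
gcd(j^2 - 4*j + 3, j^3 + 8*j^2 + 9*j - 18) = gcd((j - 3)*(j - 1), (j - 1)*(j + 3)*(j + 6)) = j - 1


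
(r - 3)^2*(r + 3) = r^3 - 3*r^2 - 9*r + 27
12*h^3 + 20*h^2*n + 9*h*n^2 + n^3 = (h + n)*(2*h + n)*(6*h + n)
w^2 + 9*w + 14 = (w + 2)*(w + 7)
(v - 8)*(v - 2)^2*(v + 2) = v^4 - 10*v^3 + 12*v^2 + 40*v - 64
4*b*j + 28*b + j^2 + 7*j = (4*b + j)*(j + 7)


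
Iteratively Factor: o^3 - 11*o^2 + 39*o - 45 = (o - 5)*(o^2 - 6*o + 9) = (o - 5)*(o - 3)*(o - 3)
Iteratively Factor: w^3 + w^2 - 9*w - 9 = (w - 3)*(w^2 + 4*w + 3) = (w - 3)*(w + 1)*(w + 3)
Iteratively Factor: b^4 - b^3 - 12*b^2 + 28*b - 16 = (b - 2)*(b^3 + b^2 - 10*b + 8) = (b - 2)*(b - 1)*(b^2 + 2*b - 8) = (b - 2)*(b - 1)*(b + 4)*(b - 2)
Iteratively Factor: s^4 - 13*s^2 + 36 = (s + 3)*(s^3 - 3*s^2 - 4*s + 12) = (s - 3)*(s + 3)*(s^2 - 4) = (s - 3)*(s + 2)*(s + 3)*(s - 2)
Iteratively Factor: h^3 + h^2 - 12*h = (h)*(h^2 + h - 12) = h*(h + 4)*(h - 3)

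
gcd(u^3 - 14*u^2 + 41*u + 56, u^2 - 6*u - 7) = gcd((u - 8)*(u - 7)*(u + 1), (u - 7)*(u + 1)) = u^2 - 6*u - 7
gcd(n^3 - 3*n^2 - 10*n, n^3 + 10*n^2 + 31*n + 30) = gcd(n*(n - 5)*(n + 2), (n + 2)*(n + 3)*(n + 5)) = n + 2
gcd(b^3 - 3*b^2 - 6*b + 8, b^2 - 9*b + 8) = b - 1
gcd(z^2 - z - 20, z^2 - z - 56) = 1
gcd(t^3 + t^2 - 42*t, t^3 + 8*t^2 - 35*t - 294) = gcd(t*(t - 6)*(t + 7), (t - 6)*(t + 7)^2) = t^2 + t - 42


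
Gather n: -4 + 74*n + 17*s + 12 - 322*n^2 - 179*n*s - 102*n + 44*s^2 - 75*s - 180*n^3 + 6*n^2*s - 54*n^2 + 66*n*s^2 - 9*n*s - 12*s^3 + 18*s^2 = -180*n^3 + n^2*(6*s - 376) + n*(66*s^2 - 188*s - 28) - 12*s^3 + 62*s^2 - 58*s + 8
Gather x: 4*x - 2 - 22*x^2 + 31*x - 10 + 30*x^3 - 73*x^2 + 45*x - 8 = 30*x^3 - 95*x^2 + 80*x - 20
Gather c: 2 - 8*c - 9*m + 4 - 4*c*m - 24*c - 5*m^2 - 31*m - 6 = c*(-4*m - 32) - 5*m^2 - 40*m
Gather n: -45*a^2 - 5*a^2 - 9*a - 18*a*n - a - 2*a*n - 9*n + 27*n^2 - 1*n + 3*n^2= -50*a^2 - 10*a + 30*n^2 + n*(-20*a - 10)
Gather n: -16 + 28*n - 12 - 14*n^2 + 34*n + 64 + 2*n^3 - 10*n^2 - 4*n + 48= 2*n^3 - 24*n^2 + 58*n + 84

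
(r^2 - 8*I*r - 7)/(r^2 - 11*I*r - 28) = (r - I)/(r - 4*I)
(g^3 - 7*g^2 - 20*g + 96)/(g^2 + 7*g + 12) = (g^2 - 11*g + 24)/(g + 3)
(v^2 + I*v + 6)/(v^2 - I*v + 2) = (v + 3*I)/(v + I)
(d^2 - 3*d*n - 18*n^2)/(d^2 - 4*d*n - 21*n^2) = (d - 6*n)/(d - 7*n)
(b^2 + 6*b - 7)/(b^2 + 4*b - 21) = (b - 1)/(b - 3)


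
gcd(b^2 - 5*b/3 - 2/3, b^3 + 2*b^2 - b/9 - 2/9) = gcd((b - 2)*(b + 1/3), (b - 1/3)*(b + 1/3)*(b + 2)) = b + 1/3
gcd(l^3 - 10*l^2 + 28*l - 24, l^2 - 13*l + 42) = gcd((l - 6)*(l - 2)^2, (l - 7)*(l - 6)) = l - 6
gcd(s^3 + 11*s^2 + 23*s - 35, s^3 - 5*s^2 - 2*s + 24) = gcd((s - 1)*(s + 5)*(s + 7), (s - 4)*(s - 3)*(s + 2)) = 1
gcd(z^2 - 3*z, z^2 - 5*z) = z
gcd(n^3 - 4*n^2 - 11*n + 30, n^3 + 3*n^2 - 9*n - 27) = n + 3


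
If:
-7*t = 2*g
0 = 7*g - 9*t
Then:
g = 0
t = 0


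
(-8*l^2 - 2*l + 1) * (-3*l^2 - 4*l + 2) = 24*l^4 + 38*l^3 - 11*l^2 - 8*l + 2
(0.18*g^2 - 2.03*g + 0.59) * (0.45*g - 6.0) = 0.081*g^3 - 1.9935*g^2 + 12.4455*g - 3.54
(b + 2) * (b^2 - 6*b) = b^3 - 4*b^2 - 12*b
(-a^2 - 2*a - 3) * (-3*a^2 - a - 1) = 3*a^4 + 7*a^3 + 12*a^2 + 5*a + 3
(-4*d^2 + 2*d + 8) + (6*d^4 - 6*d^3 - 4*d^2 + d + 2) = 6*d^4 - 6*d^3 - 8*d^2 + 3*d + 10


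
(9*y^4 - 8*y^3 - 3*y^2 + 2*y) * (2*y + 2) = 18*y^5 + 2*y^4 - 22*y^3 - 2*y^2 + 4*y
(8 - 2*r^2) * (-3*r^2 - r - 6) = 6*r^4 + 2*r^3 - 12*r^2 - 8*r - 48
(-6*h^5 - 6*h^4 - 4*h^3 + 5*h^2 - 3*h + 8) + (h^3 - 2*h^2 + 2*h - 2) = -6*h^5 - 6*h^4 - 3*h^3 + 3*h^2 - h + 6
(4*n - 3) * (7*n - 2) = 28*n^2 - 29*n + 6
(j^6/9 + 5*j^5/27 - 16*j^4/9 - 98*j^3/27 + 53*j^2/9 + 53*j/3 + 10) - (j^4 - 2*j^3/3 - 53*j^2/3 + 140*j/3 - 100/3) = j^6/9 + 5*j^5/27 - 25*j^4/9 - 80*j^3/27 + 212*j^2/9 - 29*j + 130/3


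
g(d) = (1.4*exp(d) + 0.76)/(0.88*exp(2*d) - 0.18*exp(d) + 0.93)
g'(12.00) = 0.00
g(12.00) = 0.00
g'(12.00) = 0.00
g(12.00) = 0.00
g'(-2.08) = 0.18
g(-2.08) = 1.01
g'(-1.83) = 0.22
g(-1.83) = 1.07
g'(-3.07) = 0.07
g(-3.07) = 0.89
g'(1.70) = -0.34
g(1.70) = 0.32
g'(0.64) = -0.74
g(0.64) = 0.91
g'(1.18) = -0.56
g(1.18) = 0.55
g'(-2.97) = 0.08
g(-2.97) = 0.90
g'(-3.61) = 0.04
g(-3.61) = 0.86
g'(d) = (1.4*exp(d) + 0.76)*(-1.76*exp(2*d) + 0.18*exp(d))/(0.88*exp(2*d) - 0.18*exp(d) + 0.93)^2 + 1.4*exp(d)/(0.88*exp(2*d) - 0.18*exp(d) + 0.93)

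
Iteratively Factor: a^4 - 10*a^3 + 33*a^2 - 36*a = (a - 3)*(a^3 - 7*a^2 + 12*a) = (a - 3)^2*(a^2 - 4*a) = a*(a - 3)^2*(a - 4)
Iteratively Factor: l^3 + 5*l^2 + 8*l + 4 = (l + 2)*(l^2 + 3*l + 2) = (l + 1)*(l + 2)*(l + 2)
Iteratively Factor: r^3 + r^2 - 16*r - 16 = (r + 1)*(r^2 - 16) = (r - 4)*(r + 1)*(r + 4)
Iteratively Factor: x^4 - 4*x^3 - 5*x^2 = (x + 1)*(x^3 - 5*x^2) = (x - 5)*(x + 1)*(x^2) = x*(x - 5)*(x + 1)*(x)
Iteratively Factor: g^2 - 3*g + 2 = (g - 2)*(g - 1)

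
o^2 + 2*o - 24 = (o - 4)*(o + 6)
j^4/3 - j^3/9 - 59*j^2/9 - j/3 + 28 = (j/3 + 1)*(j - 4)*(j - 7/3)*(j + 3)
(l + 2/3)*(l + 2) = l^2 + 8*l/3 + 4/3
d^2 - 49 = (d - 7)*(d + 7)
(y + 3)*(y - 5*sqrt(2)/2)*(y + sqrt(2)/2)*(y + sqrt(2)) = y^4 - sqrt(2)*y^3 + 3*y^3 - 13*y^2/2 - 3*sqrt(2)*y^2 - 39*y/2 - 5*sqrt(2)*y/2 - 15*sqrt(2)/2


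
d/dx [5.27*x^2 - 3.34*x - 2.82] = 10.54*x - 3.34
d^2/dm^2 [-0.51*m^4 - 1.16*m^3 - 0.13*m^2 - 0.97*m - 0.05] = -6.12*m^2 - 6.96*m - 0.26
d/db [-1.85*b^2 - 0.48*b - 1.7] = -3.7*b - 0.48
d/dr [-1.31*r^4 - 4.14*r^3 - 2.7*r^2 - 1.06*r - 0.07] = -5.24*r^3 - 12.42*r^2 - 5.4*r - 1.06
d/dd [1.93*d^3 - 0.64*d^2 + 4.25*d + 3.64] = 5.79*d^2 - 1.28*d + 4.25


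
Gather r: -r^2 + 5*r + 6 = -r^2 + 5*r + 6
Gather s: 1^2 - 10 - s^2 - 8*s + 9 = -s^2 - 8*s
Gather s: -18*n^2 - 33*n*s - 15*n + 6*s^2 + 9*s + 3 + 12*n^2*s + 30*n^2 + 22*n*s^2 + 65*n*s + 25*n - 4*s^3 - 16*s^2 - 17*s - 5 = 12*n^2 + 10*n - 4*s^3 + s^2*(22*n - 10) + s*(12*n^2 + 32*n - 8) - 2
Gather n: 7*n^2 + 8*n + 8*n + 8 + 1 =7*n^2 + 16*n + 9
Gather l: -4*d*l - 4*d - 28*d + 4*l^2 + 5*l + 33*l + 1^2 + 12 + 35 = -32*d + 4*l^2 + l*(38 - 4*d) + 48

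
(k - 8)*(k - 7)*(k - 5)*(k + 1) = k^4 - 19*k^3 + 111*k^2 - 149*k - 280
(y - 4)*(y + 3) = y^2 - y - 12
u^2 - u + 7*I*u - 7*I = (u - 1)*(u + 7*I)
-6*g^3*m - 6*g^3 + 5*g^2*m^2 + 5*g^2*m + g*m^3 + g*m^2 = (-g + m)*(6*g + m)*(g*m + g)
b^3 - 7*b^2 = b^2*(b - 7)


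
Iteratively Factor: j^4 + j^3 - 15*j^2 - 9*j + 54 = (j + 3)*(j^3 - 2*j^2 - 9*j + 18) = (j + 3)^2*(j^2 - 5*j + 6) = (j - 3)*(j + 3)^2*(j - 2)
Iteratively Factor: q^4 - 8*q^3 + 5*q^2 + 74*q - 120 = (q - 5)*(q^3 - 3*q^2 - 10*q + 24) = (q - 5)*(q - 2)*(q^2 - q - 12) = (q - 5)*(q - 4)*(q - 2)*(q + 3)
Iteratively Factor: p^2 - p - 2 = (p - 2)*(p + 1)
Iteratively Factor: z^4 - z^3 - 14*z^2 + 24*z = (z)*(z^3 - z^2 - 14*z + 24) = z*(z + 4)*(z^2 - 5*z + 6) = z*(z - 3)*(z + 4)*(z - 2)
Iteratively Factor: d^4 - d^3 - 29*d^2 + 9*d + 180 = (d - 3)*(d^3 + 2*d^2 - 23*d - 60) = (d - 3)*(d + 3)*(d^2 - d - 20) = (d - 3)*(d + 3)*(d + 4)*(d - 5)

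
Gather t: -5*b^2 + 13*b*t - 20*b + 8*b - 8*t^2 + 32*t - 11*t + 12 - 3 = -5*b^2 - 12*b - 8*t^2 + t*(13*b + 21) + 9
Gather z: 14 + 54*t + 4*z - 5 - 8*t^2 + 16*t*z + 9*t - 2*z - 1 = -8*t^2 + 63*t + z*(16*t + 2) + 8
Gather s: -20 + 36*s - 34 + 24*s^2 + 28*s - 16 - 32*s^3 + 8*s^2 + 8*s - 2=-32*s^3 + 32*s^2 + 72*s - 72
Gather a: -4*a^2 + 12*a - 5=-4*a^2 + 12*a - 5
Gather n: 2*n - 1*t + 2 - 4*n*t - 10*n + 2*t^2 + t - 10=n*(-4*t - 8) + 2*t^2 - 8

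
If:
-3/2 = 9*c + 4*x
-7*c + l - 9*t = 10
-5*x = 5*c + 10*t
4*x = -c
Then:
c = -3/16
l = 1193/128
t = 9/128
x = 3/64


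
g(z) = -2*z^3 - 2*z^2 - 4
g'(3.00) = -66.00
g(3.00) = -76.00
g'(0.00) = 0.00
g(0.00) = -4.00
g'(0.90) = -8.46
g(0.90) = -7.08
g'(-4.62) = -109.59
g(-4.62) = 150.53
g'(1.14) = -12.36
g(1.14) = -9.56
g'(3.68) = -95.97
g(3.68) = -130.76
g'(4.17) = -121.01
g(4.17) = -183.80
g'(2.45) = -45.82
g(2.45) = -45.42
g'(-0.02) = 0.08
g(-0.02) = -4.00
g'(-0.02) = 0.08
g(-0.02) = -4.00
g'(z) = -6*z^2 - 4*z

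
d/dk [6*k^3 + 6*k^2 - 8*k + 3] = 18*k^2 + 12*k - 8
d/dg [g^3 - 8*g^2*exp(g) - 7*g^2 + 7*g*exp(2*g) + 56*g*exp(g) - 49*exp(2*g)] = -8*g^2*exp(g) + 3*g^2 + 14*g*exp(2*g) + 40*g*exp(g) - 14*g - 91*exp(2*g) + 56*exp(g)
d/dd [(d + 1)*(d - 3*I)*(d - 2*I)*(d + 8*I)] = 4*d^3 + d^2*(3 + 9*I) + d*(68 + 6*I) + 34 - 48*I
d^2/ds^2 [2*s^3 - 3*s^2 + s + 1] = 12*s - 6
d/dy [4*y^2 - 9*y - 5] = 8*y - 9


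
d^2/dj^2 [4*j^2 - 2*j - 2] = 8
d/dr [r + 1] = 1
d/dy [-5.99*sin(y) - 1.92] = -5.99*cos(y)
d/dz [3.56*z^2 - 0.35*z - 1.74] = 7.12*z - 0.35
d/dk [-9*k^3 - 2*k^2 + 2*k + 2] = -27*k^2 - 4*k + 2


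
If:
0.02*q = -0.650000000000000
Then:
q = -32.50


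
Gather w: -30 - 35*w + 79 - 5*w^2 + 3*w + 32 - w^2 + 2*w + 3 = -6*w^2 - 30*w + 84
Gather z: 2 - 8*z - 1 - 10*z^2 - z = -10*z^2 - 9*z + 1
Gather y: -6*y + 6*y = 0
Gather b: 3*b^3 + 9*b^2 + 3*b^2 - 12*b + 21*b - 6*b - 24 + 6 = 3*b^3 + 12*b^2 + 3*b - 18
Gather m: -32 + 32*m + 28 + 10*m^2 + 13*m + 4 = 10*m^2 + 45*m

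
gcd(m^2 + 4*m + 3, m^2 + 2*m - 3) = m + 3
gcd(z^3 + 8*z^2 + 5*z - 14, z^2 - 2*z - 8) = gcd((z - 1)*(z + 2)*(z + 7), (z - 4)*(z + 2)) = z + 2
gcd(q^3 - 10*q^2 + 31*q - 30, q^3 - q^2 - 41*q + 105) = q^2 - 8*q + 15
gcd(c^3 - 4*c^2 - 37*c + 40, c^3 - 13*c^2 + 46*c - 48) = c - 8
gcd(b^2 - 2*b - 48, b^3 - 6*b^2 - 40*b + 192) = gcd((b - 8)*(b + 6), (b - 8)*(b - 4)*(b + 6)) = b^2 - 2*b - 48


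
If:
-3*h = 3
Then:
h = -1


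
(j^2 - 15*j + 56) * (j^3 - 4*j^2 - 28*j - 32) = j^5 - 19*j^4 + 88*j^3 + 164*j^2 - 1088*j - 1792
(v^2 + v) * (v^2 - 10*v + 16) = v^4 - 9*v^3 + 6*v^2 + 16*v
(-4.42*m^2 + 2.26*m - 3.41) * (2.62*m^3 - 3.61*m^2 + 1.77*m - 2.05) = -11.5804*m^5 + 21.8774*m^4 - 24.9162*m^3 + 25.3713*m^2 - 10.6687*m + 6.9905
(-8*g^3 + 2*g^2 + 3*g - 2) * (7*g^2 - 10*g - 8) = -56*g^5 + 94*g^4 + 65*g^3 - 60*g^2 - 4*g + 16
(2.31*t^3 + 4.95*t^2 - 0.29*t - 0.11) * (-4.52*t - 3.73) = -10.4412*t^4 - 30.9903*t^3 - 17.1527*t^2 + 1.5789*t + 0.4103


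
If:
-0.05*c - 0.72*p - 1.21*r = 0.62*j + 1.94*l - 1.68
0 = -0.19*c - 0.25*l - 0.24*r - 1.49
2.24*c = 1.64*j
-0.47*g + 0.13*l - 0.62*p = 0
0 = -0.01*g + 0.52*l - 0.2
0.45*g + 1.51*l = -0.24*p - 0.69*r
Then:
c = -15.06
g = -15.01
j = -20.57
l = 0.10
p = 11.40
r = 5.61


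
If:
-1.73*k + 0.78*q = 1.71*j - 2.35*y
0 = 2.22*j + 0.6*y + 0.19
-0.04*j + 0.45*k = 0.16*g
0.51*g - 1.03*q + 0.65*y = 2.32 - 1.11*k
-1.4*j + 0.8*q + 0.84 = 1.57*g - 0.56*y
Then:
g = -0.18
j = -0.22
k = -0.08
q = -2.13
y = 0.49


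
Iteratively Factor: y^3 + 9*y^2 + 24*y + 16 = (y + 1)*(y^2 + 8*y + 16) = (y + 1)*(y + 4)*(y + 4)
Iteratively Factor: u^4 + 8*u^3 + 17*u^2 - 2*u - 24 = (u - 1)*(u^3 + 9*u^2 + 26*u + 24) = (u - 1)*(u + 2)*(u^2 + 7*u + 12) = (u - 1)*(u + 2)*(u + 3)*(u + 4)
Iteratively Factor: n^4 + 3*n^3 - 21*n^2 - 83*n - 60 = (n + 4)*(n^3 - n^2 - 17*n - 15) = (n + 1)*(n + 4)*(n^2 - 2*n - 15) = (n - 5)*(n + 1)*(n + 4)*(n + 3)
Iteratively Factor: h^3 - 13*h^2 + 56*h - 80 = (h - 4)*(h^2 - 9*h + 20) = (h - 4)^2*(h - 5)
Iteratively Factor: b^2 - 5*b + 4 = (b - 1)*(b - 4)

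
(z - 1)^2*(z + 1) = z^3 - z^2 - z + 1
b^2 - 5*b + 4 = (b - 4)*(b - 1)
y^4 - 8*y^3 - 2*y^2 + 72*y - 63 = (y - 7)*(y - 3)*(y - 1)*(y + 3)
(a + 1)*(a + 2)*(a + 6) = a^3 + 9*a^2 + 20*a + 12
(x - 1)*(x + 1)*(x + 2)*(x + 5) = x^4 + 7*x^3 + 9*x^2 - 7*x - 10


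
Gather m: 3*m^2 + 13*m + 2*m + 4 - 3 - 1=3*m^2 + 15*m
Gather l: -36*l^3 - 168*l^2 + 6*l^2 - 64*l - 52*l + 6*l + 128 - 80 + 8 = -36*l^3 - 162*l^2 - 110*l + 56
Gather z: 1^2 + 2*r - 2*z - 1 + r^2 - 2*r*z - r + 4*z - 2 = r^2 + r + z*(2 - 2*r) - 2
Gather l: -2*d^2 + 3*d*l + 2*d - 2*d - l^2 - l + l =-2*d^2 + 3*d*l - l^2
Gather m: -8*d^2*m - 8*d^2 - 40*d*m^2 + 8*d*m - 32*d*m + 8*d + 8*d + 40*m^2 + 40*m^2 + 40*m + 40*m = -8*d^2 + 16*d + m^2*(80 - 40*d) + m*(-8*d^2 - 24*d + 80)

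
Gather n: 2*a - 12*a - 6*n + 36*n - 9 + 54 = -10*a + 30*n + 45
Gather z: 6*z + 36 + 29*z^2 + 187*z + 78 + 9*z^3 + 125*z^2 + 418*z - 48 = 9*z^3 + 154*z^2 + 611*z + 66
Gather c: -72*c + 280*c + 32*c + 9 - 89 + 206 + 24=240*c + 150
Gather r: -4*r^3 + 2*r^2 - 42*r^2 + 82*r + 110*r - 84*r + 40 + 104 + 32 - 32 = -4*r^3 - 40*r^2 + 108*r + 144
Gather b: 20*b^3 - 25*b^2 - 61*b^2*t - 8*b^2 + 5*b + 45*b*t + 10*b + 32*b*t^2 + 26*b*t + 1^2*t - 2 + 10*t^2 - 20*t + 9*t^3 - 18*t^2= 20*b^3 + b^2*(-61*t - 33) + b*(32*t^2 + 71*t + 15) + 9*t^3 - 8*t^2 - 19*t - 2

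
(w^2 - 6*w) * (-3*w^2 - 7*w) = -3*w^4 + 11*w^3 + 42*w^2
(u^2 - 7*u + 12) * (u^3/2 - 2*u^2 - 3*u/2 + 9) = u^5/2 - 11*u^4/2 + 37*u^3/2 - 9*u^2/2 - 81*u + 108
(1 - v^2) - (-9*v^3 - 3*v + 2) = 9*v^3 - v^2 + 3*v - 1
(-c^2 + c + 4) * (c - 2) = -c^3 + 3*c^2 + 2*c - 8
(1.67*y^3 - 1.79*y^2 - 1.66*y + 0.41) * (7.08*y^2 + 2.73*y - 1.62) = 11.8236*y^5 - 8.1141*y^4 - 19.3449*y^3 + 1.2708*y^2 + 3.8085*y - 0.6642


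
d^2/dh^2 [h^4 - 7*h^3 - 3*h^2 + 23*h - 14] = 12*h^2 - 42*h - 6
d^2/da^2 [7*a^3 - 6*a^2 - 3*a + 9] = 42*a - 12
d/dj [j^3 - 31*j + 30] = 3*j^2 - 31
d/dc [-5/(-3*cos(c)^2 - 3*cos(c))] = 5*(sin(c)/cos(c)^2 + 2*tan(c))/(3*(cos(c) + 1)^2)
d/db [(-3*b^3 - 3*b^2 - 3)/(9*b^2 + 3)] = b*(-3*b^3 - 3*b + 4)/(9*b^4 + 6*b^2 + 1)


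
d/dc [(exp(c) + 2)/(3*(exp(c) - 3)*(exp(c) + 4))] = (-exp(2*c) - 4*exp(c) - 14)*exp(c)/(3*(exp(4*c) + 2*exp(3*c) - 23*exp(2*c) - 24*exp(c) + 144))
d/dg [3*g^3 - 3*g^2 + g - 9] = 9*g^2 - 6*g + 1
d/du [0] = 0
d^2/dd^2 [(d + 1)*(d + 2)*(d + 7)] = 6*d + 20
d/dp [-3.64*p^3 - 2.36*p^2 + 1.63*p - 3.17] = -10.92*p^2 - 4.72*p + 1.63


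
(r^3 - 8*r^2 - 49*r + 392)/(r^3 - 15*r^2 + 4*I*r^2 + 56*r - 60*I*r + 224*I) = (r + 7)/(r + 4*I)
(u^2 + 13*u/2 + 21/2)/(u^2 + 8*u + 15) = (u + 7/2)/(u + 5)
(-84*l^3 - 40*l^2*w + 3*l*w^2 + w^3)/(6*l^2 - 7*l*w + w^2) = (14*l^2 + 9*l*w + w^2)/(-l + w)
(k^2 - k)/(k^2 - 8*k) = (k - 1)/(k - 8)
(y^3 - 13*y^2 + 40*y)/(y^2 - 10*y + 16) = y*(y - 5)/(y - 2)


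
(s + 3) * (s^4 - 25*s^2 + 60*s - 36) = s^5 + 3*s^4 - 25*s^3 - 15*s^2 + 144*s - 108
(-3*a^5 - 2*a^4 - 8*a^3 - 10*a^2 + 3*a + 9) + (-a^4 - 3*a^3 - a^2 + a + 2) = -3*a^5 - 3*a^4 - 11*a^3 - 11*a^2 + 4*a + 11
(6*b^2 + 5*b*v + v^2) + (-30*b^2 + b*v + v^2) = -24*b^2 + 6*b*v + 2*v^2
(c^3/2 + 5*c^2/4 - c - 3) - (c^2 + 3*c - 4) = c^3/2 + c^2/4 - 4*c + 1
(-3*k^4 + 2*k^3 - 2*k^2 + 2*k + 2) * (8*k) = -24*k^5 + 16*k^4 - 16*k^3 + 16*k^2 + 16*k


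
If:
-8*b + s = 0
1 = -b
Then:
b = -1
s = -8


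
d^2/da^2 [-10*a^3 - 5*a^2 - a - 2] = -60*a - 10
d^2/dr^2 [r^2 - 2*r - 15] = 2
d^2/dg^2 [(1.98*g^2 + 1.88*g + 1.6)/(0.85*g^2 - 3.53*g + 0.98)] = (-1.77635683940025e-15*g^4 + 14.59858*g^3 - 2.96003999999999*g^2 - 38.20104*g + 54.019808)/(0.614125*g^6 - 7.651275*g^5 + 33.899445*g^4 - 61.629917*g^3 + 39.084066*g^2 - 10.170636*g + 0.941192)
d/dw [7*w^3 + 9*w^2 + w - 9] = 21*w^2 + 18*w + 1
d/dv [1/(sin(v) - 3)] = -cos(v)/(sin(v) - 3)^2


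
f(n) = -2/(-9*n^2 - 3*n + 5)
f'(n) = -2*(18*n + 3)/(-9*n^2 - 3*n + 5)^2 = 6*(-6*n - 1)/(9*n^2 + 3*n - 5)^2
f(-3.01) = 0.03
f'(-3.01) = 0.02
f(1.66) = 0.08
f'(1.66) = -0.11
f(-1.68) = 0.13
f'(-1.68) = 0.23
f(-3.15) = 0.03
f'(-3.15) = 0.02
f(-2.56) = 0.04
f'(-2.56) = 0.04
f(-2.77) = 0.04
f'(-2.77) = 0.03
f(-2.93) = 0.03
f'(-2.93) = 0.02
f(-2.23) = 0.06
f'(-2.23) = 0.07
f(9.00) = 0.00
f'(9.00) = 0.00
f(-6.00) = 0.01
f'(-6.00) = 0.00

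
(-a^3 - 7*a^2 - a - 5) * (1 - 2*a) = 2*a^4 + 13*a^3 - 5*a^2 + 9*a - 5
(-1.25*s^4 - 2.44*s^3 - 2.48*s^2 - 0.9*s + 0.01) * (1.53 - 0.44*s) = 0.55*s^5 - 0.8389*s^4 - 2.642*s^3 - 3.3984*s^2 - 1.3814*s + 0.0153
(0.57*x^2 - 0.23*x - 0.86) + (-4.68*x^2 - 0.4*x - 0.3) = -4.11*x^2 - 0.63*x - 1.16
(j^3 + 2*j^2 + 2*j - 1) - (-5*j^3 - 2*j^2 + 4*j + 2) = 6*j^3 + 4*j^2 - 2*j - 3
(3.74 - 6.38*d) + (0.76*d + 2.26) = 6.0 - 5.62*d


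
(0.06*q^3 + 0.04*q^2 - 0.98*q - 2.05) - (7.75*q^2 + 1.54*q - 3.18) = 0.06*q^3 - 7.71*q^2 - 2.52*q + 1.13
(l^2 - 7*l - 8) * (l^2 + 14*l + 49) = l^4 + 7*l^3 - 57*l^2 - 455*l - 392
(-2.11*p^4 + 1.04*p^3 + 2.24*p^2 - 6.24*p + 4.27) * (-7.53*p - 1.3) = 15.8883*p^5 - 5.0882*p^4 - 18.2192*p^3 + 44.0752*p^2 - 24.0411*p - 5.551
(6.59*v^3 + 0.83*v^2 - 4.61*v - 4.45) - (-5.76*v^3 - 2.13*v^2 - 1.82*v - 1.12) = 12.35*v^3 + 2.96*v^2 - 2.79*v - 3.33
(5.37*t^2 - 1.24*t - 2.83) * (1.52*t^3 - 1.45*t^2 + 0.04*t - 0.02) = 8.1624*t^5 - 9.6713*t^4 - 2.2888*t^3 + 3.9465*t^2 - 0.0884*t + 0.0566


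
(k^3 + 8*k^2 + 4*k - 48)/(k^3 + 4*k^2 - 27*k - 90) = (k^2 + 2*k - 8)/(k^2 - 2*k - 15)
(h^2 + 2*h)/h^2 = (h + 2)/h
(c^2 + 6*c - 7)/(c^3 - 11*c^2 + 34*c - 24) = (c + 7)/(c^2 - 10*c + 24)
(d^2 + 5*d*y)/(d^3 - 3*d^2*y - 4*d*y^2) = (-d - 5*y)/(-d^2 + 3*d*y + 4*y^2)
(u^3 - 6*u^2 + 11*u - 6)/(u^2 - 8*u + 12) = (u^2 - 4*u + 3)/(u - 6)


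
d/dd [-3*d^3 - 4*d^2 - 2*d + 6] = -9*d^2 - 8*d - 2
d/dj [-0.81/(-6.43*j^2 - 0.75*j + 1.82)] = (-10.4166*j - 0.6075)/(6.43*j^2 + 0.75*j - 1.82)^2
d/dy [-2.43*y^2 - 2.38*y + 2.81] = -4.86*y - 2.38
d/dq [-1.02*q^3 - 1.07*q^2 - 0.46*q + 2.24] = -3.06*q^2 - 2.14*q - 0.46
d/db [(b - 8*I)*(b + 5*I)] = 2*b - 3*I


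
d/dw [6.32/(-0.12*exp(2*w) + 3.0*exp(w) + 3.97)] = (1.5168*exp(w) - 18.96)*exp(w)/(-0.12*exp(2*w) + 3.0*exp(w) + 3.97)^2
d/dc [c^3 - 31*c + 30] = 3*c^2 - 31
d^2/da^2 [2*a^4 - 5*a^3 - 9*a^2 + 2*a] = 24*a^2 - 30*a - 18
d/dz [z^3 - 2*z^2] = z*(3*z - 4)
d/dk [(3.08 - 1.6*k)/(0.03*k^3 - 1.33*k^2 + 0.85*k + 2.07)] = (0.096*k^3 - 2.4052*k^2 + 8.1928*k - 5.93)/(0.0009*k^6 - 0.0798*k^5 + 1.8199*k^4 - 2.1368*k^3 - 4.7837*k^2 + 3.519*k + 4.2849)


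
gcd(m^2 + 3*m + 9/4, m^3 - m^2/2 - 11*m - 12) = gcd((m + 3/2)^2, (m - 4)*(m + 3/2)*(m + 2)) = m + 3/2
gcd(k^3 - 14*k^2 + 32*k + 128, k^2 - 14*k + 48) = k - 8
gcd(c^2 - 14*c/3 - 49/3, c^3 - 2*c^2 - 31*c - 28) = c - 7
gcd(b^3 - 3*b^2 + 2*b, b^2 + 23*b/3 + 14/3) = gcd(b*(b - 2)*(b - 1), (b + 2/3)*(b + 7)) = 1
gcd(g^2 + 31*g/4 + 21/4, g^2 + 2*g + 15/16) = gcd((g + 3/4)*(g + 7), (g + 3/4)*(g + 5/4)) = g + 3/4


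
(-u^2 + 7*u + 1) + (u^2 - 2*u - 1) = 5*u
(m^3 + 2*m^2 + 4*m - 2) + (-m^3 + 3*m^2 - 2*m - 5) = 5*m^2 + 2*m - 7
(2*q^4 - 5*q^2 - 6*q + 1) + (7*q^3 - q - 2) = 2*q^4 + 7*q^3 - 5*q^2 - 7*q - 1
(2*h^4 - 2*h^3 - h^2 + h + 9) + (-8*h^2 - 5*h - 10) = 2*h^4 - 2*h^3 - 9*h^2 - 4*h - 1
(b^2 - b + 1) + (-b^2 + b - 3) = -2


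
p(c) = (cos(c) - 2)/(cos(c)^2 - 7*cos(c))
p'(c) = (2*sin(c)*cos(c) - 7*sin(c))*(cos(c) - 2)/(cos(c)^2 - 7*cos(c))^2 - sin(c)/(cos(c)^2 - 7*cos(c)) = (sin(c) + 14*sin(c)/cos(c)^2 - 4*tan(c))/(cos(c) - 7)^2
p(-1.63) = -4.93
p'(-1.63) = -81.48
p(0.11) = 0.17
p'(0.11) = 0.03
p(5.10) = 0.65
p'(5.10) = -1.87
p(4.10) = -0.59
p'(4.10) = -0.72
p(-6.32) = 0.17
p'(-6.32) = -0.01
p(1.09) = 0.51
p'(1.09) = 1.20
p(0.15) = 0.17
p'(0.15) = 0.05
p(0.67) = 0.25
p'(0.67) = 0.30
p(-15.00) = -0.47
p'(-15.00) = -0.33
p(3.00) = -0.38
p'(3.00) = 0.04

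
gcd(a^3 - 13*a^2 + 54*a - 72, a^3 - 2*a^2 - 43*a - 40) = 1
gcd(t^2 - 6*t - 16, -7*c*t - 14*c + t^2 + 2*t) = t + 2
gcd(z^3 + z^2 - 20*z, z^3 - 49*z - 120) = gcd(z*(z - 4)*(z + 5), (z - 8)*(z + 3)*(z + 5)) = z + 5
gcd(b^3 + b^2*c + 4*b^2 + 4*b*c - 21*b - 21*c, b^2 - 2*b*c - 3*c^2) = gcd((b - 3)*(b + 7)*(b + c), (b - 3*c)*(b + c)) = b + c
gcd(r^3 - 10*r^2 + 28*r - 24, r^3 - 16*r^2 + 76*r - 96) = r^2 - 8*r + 12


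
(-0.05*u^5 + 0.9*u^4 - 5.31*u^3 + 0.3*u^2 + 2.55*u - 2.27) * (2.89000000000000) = -0.1445*u^5 + 2.601*u^4 - 15.3459*u^3 + 0.867*u^2 + 7.3695*u - 6.5603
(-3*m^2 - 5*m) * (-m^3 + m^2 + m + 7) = 3*m^5 + 2*m^4 - 8*m^3 - 26*m^2 - 35*m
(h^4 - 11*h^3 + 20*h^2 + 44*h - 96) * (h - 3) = h^5 - 14*h^4 + 53*h^3 - 16*h^2 - 228*h + 288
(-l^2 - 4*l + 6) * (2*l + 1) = -2*l^3 - 9*l^2 + 8*l + 6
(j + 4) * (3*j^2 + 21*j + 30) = 3*j^3 + 33*j^2 + 114*j + 120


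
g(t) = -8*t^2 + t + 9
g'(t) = 1 - 16*t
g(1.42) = -5.71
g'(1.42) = -21.72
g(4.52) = -149.92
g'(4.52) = -71.32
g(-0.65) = 4.97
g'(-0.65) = 11.40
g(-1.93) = -22.73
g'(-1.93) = 31.88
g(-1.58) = -12.55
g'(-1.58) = 26.28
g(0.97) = 2.44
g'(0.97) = -14.52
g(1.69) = -12.16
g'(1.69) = -26.04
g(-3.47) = -90.80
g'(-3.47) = 56.52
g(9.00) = -630.00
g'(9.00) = -143.00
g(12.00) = -1131.00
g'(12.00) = -191.00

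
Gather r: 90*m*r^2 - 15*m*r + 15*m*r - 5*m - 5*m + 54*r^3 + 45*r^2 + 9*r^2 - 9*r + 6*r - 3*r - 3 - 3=-10*m + 54*r^3 + r^2*(90*m + 54) - 6*r - 6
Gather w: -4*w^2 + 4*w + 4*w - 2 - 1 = -4*w^2 + 8*w - 3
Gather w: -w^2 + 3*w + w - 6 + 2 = -w^2 + 4*w - 4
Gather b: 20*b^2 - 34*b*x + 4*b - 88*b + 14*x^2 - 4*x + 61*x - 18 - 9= 20*b^2 + b*(-34*x - 84) + 14*x^2 + 57*x - 27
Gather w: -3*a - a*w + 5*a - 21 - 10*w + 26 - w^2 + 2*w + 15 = 2*a - w^2 + w*(-a - 8) + 20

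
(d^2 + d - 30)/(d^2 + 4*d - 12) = (d - 5)/(d - 2)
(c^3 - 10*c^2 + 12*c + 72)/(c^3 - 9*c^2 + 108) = (c + 2)/(c + 3)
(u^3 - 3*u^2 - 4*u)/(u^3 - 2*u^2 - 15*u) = (-u^2 + 3*u + 4)/(-u^2 + 2*u + 15)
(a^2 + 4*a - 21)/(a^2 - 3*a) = (a + 7)/a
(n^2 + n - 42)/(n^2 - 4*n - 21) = (-n^2 - n + 42)/(-n^2 + 4*n + 21)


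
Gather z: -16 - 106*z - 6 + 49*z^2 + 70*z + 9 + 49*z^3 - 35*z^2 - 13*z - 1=49*z^3 + 14*z^2 - 49*z - 14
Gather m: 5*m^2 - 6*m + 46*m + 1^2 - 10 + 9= 5*m^2 + 40*m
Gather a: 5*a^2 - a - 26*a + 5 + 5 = 5*a^2 - 27*a + 10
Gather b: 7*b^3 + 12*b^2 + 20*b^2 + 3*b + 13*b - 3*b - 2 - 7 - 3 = 7*b^3 + 32*b^2 + 13*b - 12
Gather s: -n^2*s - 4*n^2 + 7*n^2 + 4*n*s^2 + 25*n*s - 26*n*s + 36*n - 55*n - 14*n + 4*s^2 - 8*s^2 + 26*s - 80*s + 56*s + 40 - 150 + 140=3*n^2 - 33*n + s^2*(4*n - 4) + s*(-n^2 - n + 2) + 30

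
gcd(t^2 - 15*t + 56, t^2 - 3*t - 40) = t - 8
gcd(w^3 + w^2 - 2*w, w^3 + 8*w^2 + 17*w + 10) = w + 2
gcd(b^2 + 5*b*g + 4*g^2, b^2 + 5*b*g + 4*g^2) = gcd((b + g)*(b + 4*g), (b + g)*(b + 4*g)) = b^2 + 5*b*g + 4*g^2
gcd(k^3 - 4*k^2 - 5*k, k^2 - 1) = k + 1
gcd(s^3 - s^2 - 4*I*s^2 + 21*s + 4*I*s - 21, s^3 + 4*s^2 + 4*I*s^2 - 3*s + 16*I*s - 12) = s + 3*I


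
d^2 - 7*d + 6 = (d - 6)*(d - 1)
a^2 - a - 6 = (a - 3)*(a + 2)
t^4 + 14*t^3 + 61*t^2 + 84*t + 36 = (t + 1)^2*(t + 6)^2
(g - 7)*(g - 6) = g^2 - 13*g + 42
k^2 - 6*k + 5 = (k - 5)*(k - 1)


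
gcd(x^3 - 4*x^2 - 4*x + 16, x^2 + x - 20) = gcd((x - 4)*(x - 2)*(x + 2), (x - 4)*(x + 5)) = x - 4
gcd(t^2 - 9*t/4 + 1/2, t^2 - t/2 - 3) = t - 2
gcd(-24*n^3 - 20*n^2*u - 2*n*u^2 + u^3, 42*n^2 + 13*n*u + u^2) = 1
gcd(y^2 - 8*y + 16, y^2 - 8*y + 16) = y^2 - 8*y + 16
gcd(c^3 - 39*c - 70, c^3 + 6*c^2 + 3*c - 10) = c^2 + 7*c + 10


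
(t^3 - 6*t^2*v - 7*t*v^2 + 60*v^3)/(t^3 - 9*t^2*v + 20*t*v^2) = (t + 3*v)/t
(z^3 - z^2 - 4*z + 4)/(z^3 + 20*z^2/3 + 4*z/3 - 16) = 3*(z^2 - 3*z + 2)/(3*z^2 + 14*z - 24)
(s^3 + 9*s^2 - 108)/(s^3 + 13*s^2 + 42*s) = (s^2 + 3*s - 18)/(s*(s + 7))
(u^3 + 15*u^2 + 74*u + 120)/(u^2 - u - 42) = (u^2 + 9*u + 20)/(u - 7)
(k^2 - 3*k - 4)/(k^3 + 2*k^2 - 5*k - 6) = (k - 4)/(k^2 + k - 6)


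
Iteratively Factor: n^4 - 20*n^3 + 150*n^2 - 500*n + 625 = (n - 5)*(n^3 - 15*n^2 + 75*n - 125) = (n - 5)^2*(n^2 - 10*n + 25) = (n - 5)^3*(n - 5)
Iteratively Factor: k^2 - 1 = (k - 1)*(k + 1)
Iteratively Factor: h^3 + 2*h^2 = (h)*(h^2 + 2*h) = h^2*(h + 2)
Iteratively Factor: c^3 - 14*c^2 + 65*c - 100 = (c - 4)*(c^2 - 10*c + 25) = (c - 5)*(c - 4)*(c - 5)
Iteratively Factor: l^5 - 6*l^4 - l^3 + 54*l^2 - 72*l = (l - 3)*(l^4 - 3*l^3 - 10*l^2 + 24*l) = l*(l - 3)*(l^3 - 3*l^2 - 10*l + 24) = l*(l - 3)*(l - 2)*(l^2 - l - 12) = l*(l - 3)*(l - 2)*(l + 3)*(l - 4)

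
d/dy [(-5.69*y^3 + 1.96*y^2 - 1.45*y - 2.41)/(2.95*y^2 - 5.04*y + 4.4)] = (-16.7855*y^4 + 57.3552*y^3 - 80.7089*y^2 + 31.467*y - 18.5264)/(8.7025*y^4 - 29.736*y^3 + 51.3616*y^2 - 44.352*y + 19.36)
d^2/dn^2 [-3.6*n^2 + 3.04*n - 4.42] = -7.20000000000000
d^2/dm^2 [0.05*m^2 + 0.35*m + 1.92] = 0.100000000000000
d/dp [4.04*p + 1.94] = 4.04000000000000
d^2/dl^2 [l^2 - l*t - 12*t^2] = 2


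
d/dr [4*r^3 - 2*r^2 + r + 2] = 12*r^2 - 4*r + 1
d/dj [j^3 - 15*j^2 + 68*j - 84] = 3*j^2 - 30*j + 68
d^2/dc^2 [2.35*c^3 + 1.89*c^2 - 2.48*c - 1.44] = 14.1*c + 3.78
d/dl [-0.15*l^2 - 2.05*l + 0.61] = -0.3*l - 2.05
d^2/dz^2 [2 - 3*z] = 0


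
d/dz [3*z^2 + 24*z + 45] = 6*z + 24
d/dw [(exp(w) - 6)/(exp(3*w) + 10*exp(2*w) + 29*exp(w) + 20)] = (-(exp(w) - 6)*(3*exp(2*w) + 20*exp(w) + 29) + exp(3*w) + 10*exp(2*w) + 29*exp(w) + 20)*exp(w)/(exp(3*w) + 10*exp(2*w) + 29*exp(w) + 20)^2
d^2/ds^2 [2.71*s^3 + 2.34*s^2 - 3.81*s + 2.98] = 16.26*s + 4.68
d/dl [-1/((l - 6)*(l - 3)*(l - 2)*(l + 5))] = 2*(2*l^3 - 9*l^2 - 19*l + 72)/(l^8 - 12*l^7 - 2*l^6 + 516*l^5 - 1727*l^4 - 3312*l^3 + 27576*l^2 - 51840*l + 32400)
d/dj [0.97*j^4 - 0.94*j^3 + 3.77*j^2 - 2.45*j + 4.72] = 3.88*j^3 - 2.82*j^2 + 7.54*j - 2.45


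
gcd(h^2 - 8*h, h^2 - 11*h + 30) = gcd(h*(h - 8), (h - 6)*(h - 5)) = 1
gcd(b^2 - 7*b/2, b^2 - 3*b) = b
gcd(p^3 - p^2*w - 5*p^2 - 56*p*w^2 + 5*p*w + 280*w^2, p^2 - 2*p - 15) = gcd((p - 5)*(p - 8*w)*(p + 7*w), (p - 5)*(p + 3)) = p - 5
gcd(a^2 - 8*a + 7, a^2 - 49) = a - 7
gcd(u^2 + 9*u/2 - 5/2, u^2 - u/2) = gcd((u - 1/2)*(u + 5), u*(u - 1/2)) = u - 1/2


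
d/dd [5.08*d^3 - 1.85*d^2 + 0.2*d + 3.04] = 15.24*d^2 - 3.7*d + 0.2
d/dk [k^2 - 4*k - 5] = 2*k - 4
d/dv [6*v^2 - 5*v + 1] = 12*v - 5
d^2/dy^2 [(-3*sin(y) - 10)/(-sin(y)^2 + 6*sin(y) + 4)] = (3*sin(y)^5 + 58*sin(y)^4 - 114*sin(y)^3 + 388*sin(y)^2 + 96*sin(y) - 656)/(6*sin(y) + cos(y)^2 + 3)^3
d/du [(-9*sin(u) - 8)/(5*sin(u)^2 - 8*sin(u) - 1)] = 5*(9*sin(u)^2 + 16*sin(u) - 11)*cos(u)/(5*sin(u)^2 - 8*sin(u) - 1)^2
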